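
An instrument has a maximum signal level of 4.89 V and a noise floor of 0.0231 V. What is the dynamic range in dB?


Dynamic range = 20 * log10(Vmax / Vnoise).
DR = 20 * log10(4.89 / 0.0231)
DR = 20 * log10(211.69)
DR = 46.51 dB

46.51 dB


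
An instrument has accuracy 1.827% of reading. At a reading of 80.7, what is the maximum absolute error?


Absolute error = (accuracy% / 100) * reading.
Error = (1.827 / 100) * 80.7
Error = 0.01827 * 80.7
Error = 1.4744

1.4744


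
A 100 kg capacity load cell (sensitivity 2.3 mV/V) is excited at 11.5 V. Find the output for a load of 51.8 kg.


Vout = rated_output * Vex * (load / capacity).
Vout = 2.3 * 11.5 * (51.8 / 100)
Vout = 2.3 * 11.5 * 0.518
Vout = 13.701 mV

13.701 mV


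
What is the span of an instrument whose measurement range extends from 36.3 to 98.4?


Span = upper range - lower range.
Span = 98.4 - (36.3)
Span = 62.1

62.1


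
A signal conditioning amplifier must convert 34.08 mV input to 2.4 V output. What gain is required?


Gain = Vout / Vin (converting to same units).
G = 2.4 V / 34.08 mV
G = 2400.0 mV / 34.08 mV
G = 70.42

70.42


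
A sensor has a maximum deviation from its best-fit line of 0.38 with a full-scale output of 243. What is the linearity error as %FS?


Linearity error = (max deviation / full scale) * 100%.
Linearity = (0.38 / 243) * 100
Linearity = 0.156 %FS

0.156 %FS


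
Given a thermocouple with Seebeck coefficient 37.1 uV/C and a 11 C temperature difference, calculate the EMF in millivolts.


The thermocouple output V = sensitivity * dT.
V = 37.1 uV/C * 11 C
V = 408.1 uV
V = 0.408 mV

0.408 mV


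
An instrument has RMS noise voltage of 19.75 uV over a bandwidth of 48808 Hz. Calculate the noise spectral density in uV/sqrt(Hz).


Noise spectral density = Vrms / sqrt(BW).
NSD = 19.75 / sqrt(48808)
NSD = 19.75 / 220.9253
NSD = 0.0894 uV/sqrt(Hz)

0.0894 uV/sqrt(Hz)


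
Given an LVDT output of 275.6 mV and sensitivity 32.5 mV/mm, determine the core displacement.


Displacement = Vout / sensitivity.
d = 275.6 / 32.5
d = 8.48 mm

8.48 mm


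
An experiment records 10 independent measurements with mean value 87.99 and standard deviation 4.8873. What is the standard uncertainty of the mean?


The standard uncertainty for Type A evaluation is u = s / sqrt(n).
u = 4.8873 / sqrt(10)
u = 4.8873 / 3.1623
u = 1.5455

1.5455


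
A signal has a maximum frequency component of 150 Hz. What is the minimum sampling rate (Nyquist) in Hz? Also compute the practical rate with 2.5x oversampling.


By Nyquist theorem, fs_min = 2 * fmax.
fs_min = 2 * 150 = 300 Hz
Practical rate = 2.5 * fs_min = 2.5 * 300 = 750 Hz

fs_min = 300 Hz, fs_practical = 750 Hz


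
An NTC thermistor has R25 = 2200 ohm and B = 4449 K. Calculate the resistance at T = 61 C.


NTC thermistor equation: Rt = R25 * exp(B * (1/T - 1/T25)).
T in Kelvin: 334.15 K, T25 = 298.15 K
1/T - 1/T25 = 1/334.15 - 1/298.15 = -0.00036135
B * (1/T - 1/T25) = 4449 * -0.00036135 = -1.6076
Rt = 2200 * exp(-1.6076) = 440.8 ohm

440.8 ohm


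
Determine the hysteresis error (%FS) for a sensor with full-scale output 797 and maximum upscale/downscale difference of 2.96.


Hysteresis = (max difference / full scale) * 100%.
H = (2.96 / 797) * 100
H = 0.371 %FS

0.371 %FS


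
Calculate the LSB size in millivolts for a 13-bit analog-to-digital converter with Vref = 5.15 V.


The resolution (LSB) of an ADC is Vref / 2^n.
LSB = 5.15 / 2^13
LSB = 5.15 / 8192
LSB = 0.00062866 V = 0.62866211 mV

0.62866211 mV


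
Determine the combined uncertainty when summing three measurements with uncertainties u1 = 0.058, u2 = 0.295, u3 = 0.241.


For a sum of independent quantities, uc = sqrt(u1^2 + u2^2 + u3^2).
uc = sqrt(0.058^2 + 0.295^2 + 0.241^2)
uc = sqrt(0.003364 + 0.087025 + 0.058081)
uc = 0.3853

0.3853


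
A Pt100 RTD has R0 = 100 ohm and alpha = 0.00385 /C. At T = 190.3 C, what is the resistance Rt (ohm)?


The RTD equation: Rt = R0 * (1 + alpha * T).
Rt = 100 * (1 + 0.00385 * 190.3)
Rt = 100 * (1 + 0.732655)
Rt = 100 * 1.732655
Rt = 173.266 ohm

173.266 ohm


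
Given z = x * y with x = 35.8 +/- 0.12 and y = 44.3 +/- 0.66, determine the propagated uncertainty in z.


For a product z = x*y, the relative uncertainty is:
uz/z = sqrt((ux/x)^2 + (uy/y)^2)
Relative uncertainties: ux/x = 0.12/35.8 = 0.003352
uy/y = 0.66/44.3 = 0.014898
z = 35.8 * 44.3 = 1585.9
uz = 1585.9 * sqrt(0.003352^2 + 0.014898^2) = 24.219

24.219


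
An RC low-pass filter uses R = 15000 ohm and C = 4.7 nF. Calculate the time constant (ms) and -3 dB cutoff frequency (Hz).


Time constant: tau = R * C.
tau = 15000 * 4.70e-09 = 7.05e-05 s
tau = 0.0705 ms
Cutoff frequency: fc = 1 / (2*pi*R*C).
fc = 1 / (2*pi*7.05e-05) = 2257.52 Hz

tau = 0.0705 ms, fc = 2257.52 Hz


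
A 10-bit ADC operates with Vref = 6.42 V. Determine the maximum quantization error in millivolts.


The maximum quantization error is +/- LSB/2.
LSB = Vref / 2^n = 6.42 / 1024 = 0.00626953 V
Max error = LSB / 2 = 0.00626953 / 2 = 0.00313477 V
Max error = 3.1348 mV

3.1348 mV


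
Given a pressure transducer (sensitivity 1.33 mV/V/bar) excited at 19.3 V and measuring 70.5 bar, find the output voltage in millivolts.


Output = sensitivity * Vex * P.
Vout = 1.33 * 19.3 * 70.5
Vout = 25.669 * 70.5
Vout = 1809.66 mV

1809.66 mV


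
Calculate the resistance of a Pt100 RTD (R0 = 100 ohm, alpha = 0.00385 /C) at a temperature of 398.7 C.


The RTD equation: Rt = R0 * (1 + alpha * T).
Rt = 100 * (1 + 0.00385 * 398.7)
Rt = 100 * (1 + 1.534995)
Rt = 100 * 2.534995
Rt = 253.5 ohm

253.5 ohm


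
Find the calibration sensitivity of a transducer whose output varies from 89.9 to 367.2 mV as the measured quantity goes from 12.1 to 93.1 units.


Sensitivity = (y2 - y1) / (x2 - x1).
S = (367.2 - 89.9) / (93.1 - 12.1)
S = 277.3 / 81.0
S = 3.4235 mV/unit

3.4235 mV/unit


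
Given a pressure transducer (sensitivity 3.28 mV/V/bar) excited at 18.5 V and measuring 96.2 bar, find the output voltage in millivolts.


Output = sensitivity * Vex * P.
Vout = 3.28 * 18.5 * 96.2
Vout = 60.68 * 96.2
Vout = 5837.42 mV

5837.42 mV


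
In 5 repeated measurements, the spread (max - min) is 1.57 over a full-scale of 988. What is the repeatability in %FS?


Repeatability = (spread / full scale) * 100%.
R = (1.57 / 988) * 100
R = 0.159 %FS

0.159 %FS


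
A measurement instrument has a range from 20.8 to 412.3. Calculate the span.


Span = upper range - lower range.
Span = 412.3 - (20.8)
Span = 391.5

391.5


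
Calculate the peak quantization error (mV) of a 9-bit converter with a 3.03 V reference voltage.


The maximum quantization error is +/- LSB/2.
LSB = Vref / 2^n = 3.03 / 512 = 0.00591797 V
Max error = LSB / 2 = 0.00591797 / 2 = 0.00295898 V
Max error = 2.959 mV

2.959 mV


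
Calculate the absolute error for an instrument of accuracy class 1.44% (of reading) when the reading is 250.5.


Absolute error = (accuracy% / 100) * reading.
Error = (1.44 / 100) * 250.5
Error = 0.0144 * 250.5
Error = 3.6072

3.6072


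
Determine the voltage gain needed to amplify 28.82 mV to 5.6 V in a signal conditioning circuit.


Gain = Vout / Vin (converting to same units).
G = 5.6 V / 28.82 mV
G = 5600.0 mV / 28.82 mV
G = 194.31

194.31


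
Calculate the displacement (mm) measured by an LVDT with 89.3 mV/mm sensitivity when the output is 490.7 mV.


Displacement = Vout / sensitivity.
d = 490.7 / 89.3
d = 5.495 mm

5.495 mm


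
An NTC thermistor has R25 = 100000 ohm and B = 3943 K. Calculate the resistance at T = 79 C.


NTC thermistor equation: Rt = R25 * exp(B * (1/T - 1/T25)).
T in Kelvin: 352.15 K, T25 = 298.15 K
1/T - 1/T25 = 1/352.15 - 1/298.15 = -0.00051432
B * (1/T - 1/T25) = 3943 * -0.00051432 = -2.028
Rt = 100000 * exp(-2.028) = 13160.5 ohm

13160.5 ohm


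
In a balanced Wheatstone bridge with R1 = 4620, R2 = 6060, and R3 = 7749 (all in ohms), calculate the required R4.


At balance: R1*R4 = R2*R3, so R4 = R2*R3/R1.
R4 = 6060 * 7749 / 4620
R4 = 46958940 / 4620
R4 = 10164.27 ohm

10164.27 ohm


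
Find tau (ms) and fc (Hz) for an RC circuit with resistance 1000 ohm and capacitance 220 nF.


Time constant: tau = R * C.
tau = 1000 * 2.20e-07 = 0.00022 s
tau = 0.22 ms
Cutoff frequency: fc = 1 / (2*pi*R*C).
fc = 1 / (2*pi*0.00022) = 723.43 Hz

tau = 0.22 ms, fc = 723.43 Hz


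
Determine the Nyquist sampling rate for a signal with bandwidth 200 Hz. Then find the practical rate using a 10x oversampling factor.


By Nyquist theorem, fs_min = 2 * fmax.
fs_min = 2 * 200 = 400 Hz
Practical rate = 10 * fs_min = 10 * 400 = 4000 Hz

fs_min = 400 Hz, fs_practical = 4000 Hz


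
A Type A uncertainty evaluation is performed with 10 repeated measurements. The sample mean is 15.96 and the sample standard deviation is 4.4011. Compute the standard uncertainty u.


The standard uncertainty for Type A evaluation is u = s / sqrt(n).
u = 4.4011 / sqrt(10)
u = 4.4011 / 3.1623
u = 1.3918

1.3918


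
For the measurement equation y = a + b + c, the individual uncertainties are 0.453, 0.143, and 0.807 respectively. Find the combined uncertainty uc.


For a sum of independent quantities, uc = sqrt(u1^2 + u2^2 + u3^2).
uc = sqrt(0.453^2 + 0.143^2 + 0.807^2)
uc = sqrt(0.205209 + 0.020449 + 0.651249)
uc = 0.9364

0.9364


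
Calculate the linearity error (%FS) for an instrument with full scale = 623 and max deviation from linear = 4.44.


Linearity error = (max deviation / full scale) * 100%.
Linearity = (4.44 / 623) * 100
Linearity = 0.713 %FS

0.713 %FS


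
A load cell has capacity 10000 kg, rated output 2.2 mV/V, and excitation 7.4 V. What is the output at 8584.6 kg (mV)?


Vout = rated_output * Vex * (load / capacity).
Vout = 2.2 * 7.4 * (8584.6 / 10000)
Vout = 2.2 * 7.4 * 0.85846
Vout = 13.976 mV

13.976 mV


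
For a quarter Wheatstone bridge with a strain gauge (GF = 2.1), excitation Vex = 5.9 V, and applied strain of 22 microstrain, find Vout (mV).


Quarter bridge output: Vout = (GF * epsilon * Vex) / 4.
Vout = (2.1 * 22e-6 * 5.9) / 4
Vout = 0.00027258 / 4 V
Vout = 6.815e-05 V = 0.0681 mV

0.0681 mV


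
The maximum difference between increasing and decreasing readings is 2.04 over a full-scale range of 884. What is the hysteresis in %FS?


Hysteresis = (max difference / full scale) * 100%.
H = (2.04 / 884) * 100
H = 0.231 %FS

0.231 %FS


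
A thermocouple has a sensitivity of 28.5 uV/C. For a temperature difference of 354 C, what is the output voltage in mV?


The thermocouple output V = sensitivity * dT.
V = 28.5 uV/C * 354 C
V = 10089.0 uV
V = 10.089 mV

10.089 mV


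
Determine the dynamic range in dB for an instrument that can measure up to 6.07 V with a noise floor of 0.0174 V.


Dynamic range = 20 * log10(Vmax / Vnoise).
DR = 20 * log10(6.07 / 0.0174)
DR = 20 * log10(348.85)
DR = 50.85 dB

50.85 dB


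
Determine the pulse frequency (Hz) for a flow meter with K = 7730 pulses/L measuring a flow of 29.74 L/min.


Frequency = K * Q / 60 (converting L/min to L/s).
f = 7730 * 29.74 / 60
f = 229890.2 / 60
f = 3831.5 Hz

3831.5 Hz


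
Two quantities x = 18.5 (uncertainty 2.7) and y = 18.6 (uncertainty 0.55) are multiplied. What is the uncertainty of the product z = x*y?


For a product z = x*y, the relative uncertainty is:
uz/z = sqrt((ux/x)^2 + (uy/y)^2)
Relative uncertainties: ux/x = 2.7/18.5 = 0.145946
uy/y = 0.55/18.6 = 0.02957
z = 18.5 * 18.6 = 344.1
uz = 344.1 * sqrt(0.145946^2 + 0.02957^2) = 51.24

51.24


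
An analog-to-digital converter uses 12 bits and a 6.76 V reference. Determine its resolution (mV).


The resolution (LSB) of an ADC is Vref / 2^n.
LSB = 6.76 / 2^12
LSB = 6.76 / 4096
LSB = 0.00165039 V = 1.65039062 mV

1.65039062 mV


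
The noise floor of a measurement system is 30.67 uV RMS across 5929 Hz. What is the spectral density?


Noise spectral density = Vrms / sqrt(BW).
NSD = 30.67 / sqrt(5929)
NSD = 30.67 / 77.0
NSD = 0.3983 uV/sqrt(Hz)

0.3983 uV/sqrt(Hz)


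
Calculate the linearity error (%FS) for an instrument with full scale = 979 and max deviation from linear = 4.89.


Linearity error = (max deviation / full scale) * 100%.
Linearity = (4.89 / 979) * 100
Linearity = 0.499 %FS

0.499 %FS


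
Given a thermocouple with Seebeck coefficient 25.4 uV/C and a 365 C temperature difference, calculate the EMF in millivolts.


The thermocouple output V = sensitivity * dT.
V = 25.4 uV/C * 365 C
V = 9271.0 uV
V = 9.271 mV

9.271 mV


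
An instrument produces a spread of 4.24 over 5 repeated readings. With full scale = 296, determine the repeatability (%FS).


Repeatability = (spread / full scale) * 100%.
R = (4.24 / 296) * 100
R = 1.432 %FS

1.432 %FS


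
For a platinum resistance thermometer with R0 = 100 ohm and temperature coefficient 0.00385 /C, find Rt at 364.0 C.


The RTD equation: Rt = R0 * (1 + alpha * T).
Rt = 100 * (1 + 0.00385 * 364.0)
Rt = 100 * (1 + 1.4014)
Rt = 100 * 2.4014
Rt = 240.14 ohm

240.14 ohm


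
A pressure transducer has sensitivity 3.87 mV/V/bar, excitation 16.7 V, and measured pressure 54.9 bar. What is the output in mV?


Output = sensitivity * Vex * P.
Vout = 3.87 * 16.7 * 54.9
Vout = 64.629 * 54.9
Vout = 3548.13 mV

3548.13 mV


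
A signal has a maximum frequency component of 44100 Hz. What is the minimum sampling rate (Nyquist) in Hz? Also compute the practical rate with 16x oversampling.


By Nyquist theorem, fs_min = 2 * fmax.
fs_min = 2 * 44100 = 88200 Hz
Practical rate = 16 * fs_min = 16 * 88200 = 1411200 Hz

fs_min = 88200 Hz, fs_practical = 1411200 Hz


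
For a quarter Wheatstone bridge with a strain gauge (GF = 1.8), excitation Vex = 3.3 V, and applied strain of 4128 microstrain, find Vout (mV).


Quarter bridge output: Vout = (GF * epsilon * Vex) / 4.
Vout = (1.8 * 4128e-6 * 3.3) / 4
Vout = 0.02452032 / 4 V
Vout = 0.00613008 V = 6.1301 mV

6.1301 mV


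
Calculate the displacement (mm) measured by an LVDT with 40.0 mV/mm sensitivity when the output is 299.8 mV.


Displacement = Vout / sensitivity.
d = 299.8 / 40.0
d = 7.495 mm

7.495 mm


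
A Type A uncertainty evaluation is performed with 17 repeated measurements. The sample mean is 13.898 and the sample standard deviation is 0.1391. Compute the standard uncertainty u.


The standard uncertainty for Type A evaluation is u = s / sqrt(n).
u = 0.1391 / sqrt(17)
u = 0.1391 / 4.1231
u = 0.0337

0.0337


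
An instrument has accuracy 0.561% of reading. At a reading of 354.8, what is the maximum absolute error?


Absolute error = (accuracy% / 100) * reading.
Error = (0.561 / 100) * 354.8
Error = 0.00561 * 354.8
Error = 1.9904

1.9904


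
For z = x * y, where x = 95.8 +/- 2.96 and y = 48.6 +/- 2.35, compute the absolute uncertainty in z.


For a product z = x*y, the relative uncertainty is:
uz/z = sqrt((ux/x)^2 + (uy/y)^2)
Relative uncertainties: ux/x = 2.96/95.8 = 0.030898
uy/y = 2.35/48.6 = 0.048354
z = 95.8 * 48.6 = 4655.9
uz = 4655.9 * sqrt(0.030898^2 + 0.048354^2) = 267.167

267.167


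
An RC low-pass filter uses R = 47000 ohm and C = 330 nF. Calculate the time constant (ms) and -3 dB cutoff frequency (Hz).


Time constant: tau = R * C.
tau = 47000 * 3.30e-07 = 0.01551 s
tau = 15.51 ms
Cutoff frequency: fc = 1 / (2*pi*R*C).
fc = 1 / (2*pi*0.01551) = 10.26 Hz

tau = 15.51 ms, fc = 10.26 Hz


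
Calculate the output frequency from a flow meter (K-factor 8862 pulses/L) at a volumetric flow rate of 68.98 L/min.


Frequency = K * Q / 60 (converting L/min to L/s).
f = 8862 * 68.98 / 60
f = 611300.76 / 60
f = 10188.35 Hz

10188.35 Hz


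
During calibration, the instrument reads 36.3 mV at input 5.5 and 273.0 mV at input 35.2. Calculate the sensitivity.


Sensitivity = (y2 - y1) / (x2 - x1).
S = (273.0 - 36.3) / (35.2 - 5.5)
S = 236.7 / 29.7
S = 7.9697 mV/unit

7.9697 mV/unit


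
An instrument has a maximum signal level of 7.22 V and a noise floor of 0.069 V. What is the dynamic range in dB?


Dynamic range = 20 * log10(Vmax / Vnoise).
DR = 20 * log10(7.22 / 0.069)
DR = 20 * log10(104.64)
DR = 40.39 dB

40.39 dB


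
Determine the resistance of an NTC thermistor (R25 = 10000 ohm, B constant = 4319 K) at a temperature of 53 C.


NTC thermistor equation: Rt = R25 * exp(B * (1/T - 1/T25)).
T in Kelvin: 326.15 K, T25 = 298.15 K
1/T - 1/T25 = 1/326.15 - 1/298.15 = -0.00028794
B * (1/T - 1/T25) = 4319 * -0.00028794 = -1.2436
Rt = 10000 * exp(-1.2436) = 2883.4 ohm

2883.4 ohm


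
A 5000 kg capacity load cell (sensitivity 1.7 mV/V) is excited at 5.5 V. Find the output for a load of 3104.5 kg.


Vout = rated_output * Vex * (load / capacity).
Vout = 1.7 * 5.5 * (3104.5 / 5000)
Vout = 1.7 * 5.5 * 0.6209
Vout = 5.805 mV

5.805 mV


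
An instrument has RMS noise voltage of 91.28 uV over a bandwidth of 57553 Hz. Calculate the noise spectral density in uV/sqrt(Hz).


Noise spectral density = Vrms / sqrt(BW).
NSD = 91.28 / sqrt(57553)
NSD = 91.28 / 239.9021
NSD = 0.3805 uV/sqrt(Hz)

0.3805 uV/sqrt(Hz)


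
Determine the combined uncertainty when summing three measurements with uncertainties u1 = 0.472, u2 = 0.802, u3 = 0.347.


For a sum of independent quantities, uc = sqrt(u1^2 + u2^2 + u3^2).
uc = sqrt(0.472^2 + 0.802^2 + 0.347^2)
uc = sqrt(0.222784 + 0.643204 + 0.120409)
uc = 0.9932

0.9932


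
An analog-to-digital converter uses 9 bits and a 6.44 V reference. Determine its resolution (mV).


The resolution (LSB) of an ADC is Vref / 2^n.
LSB = 6.44 / 2^9
LSB = 6.44 / 512
LSB = 0.01257813 V = 12.578125 mV

12.578125 mV


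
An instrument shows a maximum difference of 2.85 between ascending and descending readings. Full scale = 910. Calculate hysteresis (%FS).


Hysteresis = (max difference / full scale) * 100%.
H = (2.85 / 910) * 100
H = 0.313 %FS

0.313 %FS


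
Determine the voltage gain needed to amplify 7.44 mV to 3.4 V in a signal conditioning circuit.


Gain = Vout / Vin (converting to same units).
G = 3.4 V / 7.44 mV
G = 3400.0 mV / 7.44 mV
G = 456.99

456.99


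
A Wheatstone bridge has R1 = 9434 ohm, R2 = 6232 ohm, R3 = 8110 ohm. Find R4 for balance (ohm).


At balance: R1*R4 = R2*R3, so R4 = R2*R3/R1.
R4 = 6232 * 8110 / 9434
R4 = 50541520 / 9434
R4 = 5357.38 ohm

5357.38 ohm


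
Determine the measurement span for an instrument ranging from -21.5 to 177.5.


Span = upper range - lower range.
Span = 177.5 - (-21.5)
Span = 199.0

199.0


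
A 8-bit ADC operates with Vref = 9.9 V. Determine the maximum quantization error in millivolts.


The maximum quantization error is +/- LSB/2.
LSB = Vref / 2^n = 9.9 / 256 = 0.03867188 V
Max error = LSB / 2 = 0.03867188 / 2 = 0.01933594 V
Max error = 19.3359 mV

19.3359 mV


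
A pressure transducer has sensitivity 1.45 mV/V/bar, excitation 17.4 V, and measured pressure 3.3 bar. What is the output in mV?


Output = sensitivity * Vex * P.
Vout = 1.45 * 17.4 * 3.3
Vout = 25.23 * 3.3
Vout = 83.26 mV

83.26 mV


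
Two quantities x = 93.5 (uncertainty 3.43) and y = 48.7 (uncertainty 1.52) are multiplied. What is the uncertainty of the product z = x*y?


For a product z = x*y, the relative uncertainty is:
uz/z = sqrt((ux/x)^2 + (uy/y)^2)
Relative uncertainties: ux/x = 3.43/93.5 = 0.036684
uy/y = 1.52/48.7 = 0.031211
z = 93.5 * 48.7 = 4553.4
uz = 4553.4 * sqrt(0.036684^2 + 0.031211^2) = 219.319

219.319


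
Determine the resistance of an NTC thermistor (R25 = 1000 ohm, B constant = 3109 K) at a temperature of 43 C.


NTC thermistor equation: Rt = R25 * exp(B * (1/T - 1/T25)).
T in Kelvin: 316.15 K, T25 = 298.15 K
1/T - 1/T25 = 1/316.15 - 1/298.15 = -0.00019096
B * (1/T - 1/T25) = 3109 * -0.00019096 = -0.5937
Rt = 1000 * exp(-0.5937) = 552.3 ohm

552.3 ohm


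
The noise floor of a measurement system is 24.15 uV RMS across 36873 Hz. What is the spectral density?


Noise spectral density = Vrms / sqrt(BW).
NSD = 24.15 / sqrt(36873)
NSD = 24.15 / 192.0234
NSD = 0.1258 uV/sqrt(Hz)

0.1258 uV/sqrt(Hz)


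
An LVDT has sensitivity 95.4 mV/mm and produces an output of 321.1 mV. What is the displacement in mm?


Displacement = Vout / sensitivity.
d = 321.1 / 95.4
d = 3.366 mm

3.366 mm


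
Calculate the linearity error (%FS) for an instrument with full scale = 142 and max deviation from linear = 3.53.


Linearity error = (max deviation / full scale) * 100%.
Linearity = (3.53 / 142) * 100
Linearity = 2.486 %FS

2.486 %FS


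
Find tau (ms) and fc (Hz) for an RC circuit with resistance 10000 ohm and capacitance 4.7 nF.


Time constant: tau = R * C.
tau = 10000 * 4.70e-09 = 4.7e-05 s
tau = 0.047 ms
Cutoff frequency: fc = 1 / (2*pi*R*C).
fc = 1 / (2*pi*4.7e-05) = 3386.28 Hz

tau = 0.047 ms, fc = 3386.28 Hz


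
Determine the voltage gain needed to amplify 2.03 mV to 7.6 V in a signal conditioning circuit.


Gain = Vout / Vin (converting to same units).
G = 7.6 V / 2.03 mV
G = 7600.0 mV / 2.03 mV
G = 3743.84

3743.84


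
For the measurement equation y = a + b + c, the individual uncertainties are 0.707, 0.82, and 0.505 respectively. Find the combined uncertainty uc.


For a sum of independent quantities, uc = sqrt(u1^2 + u2^2 + u3^2).
uc = sqrt(0.707^2 + 0.82^2 + 0.505^2)
uc = sqrt(0.499849 + 0.6724 + 0.255025)
uc = 1.1947

1.1947


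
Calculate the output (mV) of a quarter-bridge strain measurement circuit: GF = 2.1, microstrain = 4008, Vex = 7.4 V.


Quarter bridge output: Vout = (GF * epsilon * Vex) / 4.
Vout = (2.1 * 4008e-6 * 7.4) / 4
Vout = 0.06228432 / 4 V
Vout = 0.01557108 V = 15.5711 mV

15.5711 mV


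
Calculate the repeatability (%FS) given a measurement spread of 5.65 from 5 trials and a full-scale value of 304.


Repeatability = (spread / full scale) * 100%.
R = (5.65 / 304) * 100
R = 1.859 %FS

1.859 %FS


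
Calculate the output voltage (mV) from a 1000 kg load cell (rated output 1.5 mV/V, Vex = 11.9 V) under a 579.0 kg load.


Vout = rated_output * Vex * (load / capacity).
Vout = 1.5 * 11.9 * (579.0 / 1000)
Vout = 1.5 * 11.9 * 0.579
Vout = 10.335 mV

10.335 mV


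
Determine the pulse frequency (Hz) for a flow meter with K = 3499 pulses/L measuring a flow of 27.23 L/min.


Frequency = K * Q / 60 (converting L/min to L/s).
f = 3499 * 27.23 / 60
f = 95277.77 / 60
f = 1587.96 Hz

1587.96 Hz


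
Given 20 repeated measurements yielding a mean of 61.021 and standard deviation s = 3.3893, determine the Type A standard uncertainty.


The standard uncertainty for Type A evaluation is u = s / sqrt(n).
u = 3.3893 / sqrt(20)
u = 3.3893 / 4.4721
u = 0.7579

0.7579


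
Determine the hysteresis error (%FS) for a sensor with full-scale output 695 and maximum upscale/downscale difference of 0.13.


Hysteresis = (max difference / full scale) * 100%.
H = (0.13 / 695) * 100
H = 0.019 %FS

0.019 %FS


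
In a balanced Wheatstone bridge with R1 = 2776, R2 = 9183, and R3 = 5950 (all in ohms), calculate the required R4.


At balance: R1*R4 = R2*R3, so R4 = R2*R3/R1.
R4 = 9183 * 5950 / 2776
R4 = 54638850 / 2776
R4 = 19682.58 ohm

19682.58 ohm


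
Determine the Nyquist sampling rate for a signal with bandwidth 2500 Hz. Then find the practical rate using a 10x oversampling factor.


By Nyquist theorem, fs_min = 2 * fmax.
fs_min = 2 * 2500 = 5000 Hz
Practical rate = 10 * fs_min = 10 * 5000 = 50000 Hz

fs_min = 5000 Hz, fs_practical = 50000 Hz


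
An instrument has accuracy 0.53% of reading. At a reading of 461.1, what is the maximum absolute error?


Absolute error = (accuracy% / 100) * reading.
Error = (0.53 / 100) * 461.1
Error = 0.0053 * 461.1
Error = 2.4438

2.4438


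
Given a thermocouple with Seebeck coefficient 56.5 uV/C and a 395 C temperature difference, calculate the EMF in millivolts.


The thermocouple output V = sensitivity * dT.
V = 56.5 uV/C * 395 C
V = 22317.5 uV
V = 22.317 mV

22.317 mV


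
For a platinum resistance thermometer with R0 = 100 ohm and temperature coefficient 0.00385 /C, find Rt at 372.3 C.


The RTD equation: Rt = R0 * (1 + alpha * T).
Rt = 100 * (1 + 0.00385 * 372.3)
Rt = 100 * (1 + 1.433355)
Rt = 100 * 2.433355
Rt = 243.336 ohm

243.336 ohm


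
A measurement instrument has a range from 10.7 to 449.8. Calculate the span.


Span = upper range - lower range.
Span = 449.8 - (10.7)
Span = 439.1

439.1


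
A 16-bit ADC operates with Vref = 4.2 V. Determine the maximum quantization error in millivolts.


The maximum quantization error is +/- LSB/2.
LSB = Vref / 2^n = 4.2 / 65536 = 6.409e-05 V
Max error = LSB / 2 = 6.409e-05 / 2 = 3.204e-05 V
Max error = 0.032 mV

0.032 mV


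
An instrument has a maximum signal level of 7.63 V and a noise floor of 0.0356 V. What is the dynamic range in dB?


Dynamic range = 20 * log10(Vmax / Vnoise).
DR = 20 * log10(7.63 / 0.0356)
DR = 20 * log10(214.33)
DR = 46.62 dB

46.62 dB


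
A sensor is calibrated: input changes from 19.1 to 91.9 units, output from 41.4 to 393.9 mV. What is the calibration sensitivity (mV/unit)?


Sensitivity = (y2 - y1) / (x2 - x1).
S = (393.9 - 41.4) / (91.9 - 19.1)
S = 352.5 / 72.8
S = 4.842 mV/unit

4.842 mV/unit


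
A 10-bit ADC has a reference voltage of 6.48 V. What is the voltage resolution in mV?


The resolution (LSB) of an ADC is Vref / 2^n.
LSB = 6.48 / 2^10
LSB = 6.48 / 1024
LSB = 0.00632813 V = 6.328125 mV

6.328125 mV


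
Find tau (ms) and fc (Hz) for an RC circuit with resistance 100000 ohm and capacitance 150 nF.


Time constant: tau = R * C.
tau = 100000 * 1.50e-07 = 0.015 s
tau = 15.0 ms
Cutoff frequency: fc = 1 / (2*pi*R*C).
fc = 1 / (2*pi*0.015) = 10.61 Hz

tau = 15.0 ms, fc = 10.61 Hz


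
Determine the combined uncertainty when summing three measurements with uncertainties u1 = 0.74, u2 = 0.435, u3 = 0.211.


For a sum of independent quantities, uc = sqrt(u1^2 + u2^2 + u3^2).
uc = sqrt(0.74^2 + 0.435^2 + 0.211^2)
uc = sqrt(0.5476 + 0.189225 + 0.044521)
uc = 0.8839

0.8839


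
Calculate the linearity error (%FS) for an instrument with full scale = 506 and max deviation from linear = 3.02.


Linearity error = (max deviation / full scale) * 100%.
Linearity = (3.02 / 506) * 100
Linearity = 0.597 %FS

0.597 %FS


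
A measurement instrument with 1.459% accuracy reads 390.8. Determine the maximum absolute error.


Absolute error = (accuracy% / 100) * reading.
Error = (1.459 / 100) * 390.8
Error = 0.01459 * 390.8
Error = 5.7018

5.7018


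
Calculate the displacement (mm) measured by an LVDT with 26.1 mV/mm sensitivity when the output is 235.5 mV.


Displacement = Vout / sensitivity.
d = 235.5 / 26.1
d = 9.023 mm

9.023 mm


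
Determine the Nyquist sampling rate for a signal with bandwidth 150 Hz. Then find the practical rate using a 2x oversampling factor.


By Nyquist theorem, fs_min = 2 * fmax.
fs_min = 2 * 150 = 300 Hz
Practical rate = 2 * fs_min = 2 * 300 = 600 Hz

fs_min = 300 Hz, fs_practical = 600 Hz


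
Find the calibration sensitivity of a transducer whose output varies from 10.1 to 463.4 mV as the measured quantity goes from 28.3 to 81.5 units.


Sensitivity = (y2 - y1) / (x2 - x1).
S = (463.4 - 10.1) / (81.5 - 28.3)
S = 453.3 / 53.2
S = 8.5207 mV/unit

8.5207 mV/unit


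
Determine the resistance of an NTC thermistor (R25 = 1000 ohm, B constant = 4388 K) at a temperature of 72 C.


NTC thermistor equation: Rt = R25 * exp(B * (1/T - 1/T25)).
T in Kelvin: 345.15 K, T25 = 298.15 K
1/T - 1/T25 = 1/345.15 - 1/298.15 = -0.00045673
B * (1/T - 1/T25) = 4388 * -0.00045673 = -2.0041
Rt = 1000 * exp(-2.0041) = 134.8 ohm

134.8 ohm


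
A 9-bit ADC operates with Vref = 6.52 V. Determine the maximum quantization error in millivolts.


The maximum quantization error is +/- LSB/2.
LSB = Vref / 2^n = 6.52 / 512 = 0.01273437 V
Max error = LSB / 2 = 0.01273437 / 2 = 0.00636719 V
Max error = 6.3672 mV

6.3672 mV


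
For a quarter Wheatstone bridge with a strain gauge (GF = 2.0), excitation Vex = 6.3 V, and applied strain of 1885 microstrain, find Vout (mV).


Quarter bridge output: Vout = (GF * epsilon * Vex) / 4.
Vout = (2.0 * 1885e-6 * 6.3) / 4
Vout = 0.023751 / 4 V
Vout = 0.00593775 V = 5.9377 mV

5.9377 mV


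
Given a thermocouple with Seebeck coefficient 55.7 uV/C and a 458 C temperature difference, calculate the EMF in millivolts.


The thermocouple output V = sensitivity * dT.
V = 55.7 uV/C * 458 C
V = 25510.6 uV
V = 25.511 mV

25.511 mV


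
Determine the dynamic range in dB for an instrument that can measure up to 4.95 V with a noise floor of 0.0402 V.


Dynamic range = 20 * log10(Vmax / Vnoise).
DR = 20 * log10(4.95 / 0.0402)
DR = 20 * log10(123.13)
DR = 41.81 dB

41.81 dB


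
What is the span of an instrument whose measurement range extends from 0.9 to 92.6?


Span = upper range - lower range.
Span = 92.6 - (0.9)
Span = 91.7

91.7


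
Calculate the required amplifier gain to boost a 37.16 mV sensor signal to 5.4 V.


Gain = Vout / Vin (converting to same units).
G = 5.4 V / 37.16 mV
G = 5400.0 mV / 37.16 mV
G = 145.32

145.32


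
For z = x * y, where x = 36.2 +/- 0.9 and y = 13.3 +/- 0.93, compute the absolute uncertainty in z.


For a product z = x*y, the relative uncertainty is:
uz/z = sqrt((ux/x)^2 + (uy/y)^2)
Relative uncertainties: ux/x = 0.9/36.2 = 0.024862
uy/y = 0.93/13.3 = 0.069925
z = 36.2 * 13.3 = 481.5
uz = 481.5 * sqrt(0.024862^2 + 0.069925^2) = 35.731

35.731


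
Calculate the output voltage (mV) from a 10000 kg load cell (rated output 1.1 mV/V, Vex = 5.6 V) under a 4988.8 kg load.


Vout = rated_output * Vex * (load / capacity).
Vout = 1.1 * 5.6 * (4988.8 / 10000)
Vout = 1.1 * 5.6 * 0.49888
Vout = 3.073 mV

3.073 mV


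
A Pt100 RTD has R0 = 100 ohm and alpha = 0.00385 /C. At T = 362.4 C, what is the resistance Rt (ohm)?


The RTD equation: Rt = R0 * (1 + alpha * T).
Rt = 100 * (1 + 0.00385 * 362.4)
Rt = 100 * (1 + 1.39524)
Rt = 100 * 2.39524
Rt = 239.524 ohm

239.524 ohm


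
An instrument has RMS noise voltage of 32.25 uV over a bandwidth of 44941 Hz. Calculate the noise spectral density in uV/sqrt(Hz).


Noise spectral density = Vrms / sqrt(BW).
NSD = 32.25 / sqrt(44941)
NSD = 32.25 / 211.9929
NSD = 0.1521 uV/sqrt(Hz)

0.1521 uV/sqrt(Hz)


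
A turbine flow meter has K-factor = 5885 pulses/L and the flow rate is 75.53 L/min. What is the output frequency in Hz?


Frequency = K * Q / 60 (converting L/min to L/s).
f = 5885 * 75.53 / 60
f = 444494.05 / 60
f = 7408.23 Hz

7408.23 Hz


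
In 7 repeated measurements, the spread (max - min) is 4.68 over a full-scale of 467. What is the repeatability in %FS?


Repeatability = (spread / full scale) * 100%.
R = (4.68 / 467) * 100
R = 1.002 %FS

1.002 %FS


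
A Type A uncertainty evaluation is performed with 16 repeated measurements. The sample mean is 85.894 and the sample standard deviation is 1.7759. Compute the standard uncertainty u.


The standard uncertainty for Type A evaluation is u = s / sqrt(n).
u = 1.7759 / sqrt(16)
u = 1.7759 / 4.0
u = 0.444

0.444


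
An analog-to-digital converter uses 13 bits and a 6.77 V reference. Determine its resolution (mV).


The resolution (LSB) of an ADC is Vref / 2^n.
LSB = 6.77 / 2^13
LSB = 6.77 / 8192
LSB = 0.00082642 V = 0.82641602 mV

0.82641602 mV


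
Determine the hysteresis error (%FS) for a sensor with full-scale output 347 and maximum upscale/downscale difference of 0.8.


Hysteresis = (max difference / full scale) * 100%.
H = (0.8 / 347) * 100
H = 0.231 %FS

0.231 %FS


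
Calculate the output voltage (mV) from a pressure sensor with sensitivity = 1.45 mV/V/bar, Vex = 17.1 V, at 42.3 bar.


Output = sensitivity * Vex * P.
Vout = 1.45 * 17.1 * 42.3
Vout = 24.795 * 42.3
Vout = 1048.83 mV

1048.83 mV


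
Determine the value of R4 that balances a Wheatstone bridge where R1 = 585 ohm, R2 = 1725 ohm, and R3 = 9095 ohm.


At balance: R1*R4 = R2*R3, so R4 = R2*R3/R1.
R4 = 1725 * 9095 / 585
R4 = 15688875 / 585
R4 = 26818.59 ohm

26818.59 ohm


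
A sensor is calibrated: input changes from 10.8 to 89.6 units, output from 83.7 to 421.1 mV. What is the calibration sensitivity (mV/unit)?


Sensitivity = (y2 - y1) / (x2 - x1).
S = (421.1 - 83.7) / (89.6 - 10.8)
S = 337.4 / 78.8
S = 4.2817 mV/unit

4.2817 mV/unit


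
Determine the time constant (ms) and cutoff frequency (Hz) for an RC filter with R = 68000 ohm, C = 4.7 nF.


Time constant: tau = R * C.
tau = 68000 * 4.70e-09 = 0.0003196 s
tau = 0.3196 ms
Cutoff frequency: fc = 1 / (2*pi*R*C).
fc = 1 / (2*pi*0.0003196) = 497.98 Hz

tau = 0.3196 ms, fc = 497.98 Hz


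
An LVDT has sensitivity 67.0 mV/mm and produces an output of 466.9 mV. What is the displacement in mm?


Displacement = Vout / sensitivity.
d = 466.9 / 67.0
d = 6.969 mm

6.969 mm


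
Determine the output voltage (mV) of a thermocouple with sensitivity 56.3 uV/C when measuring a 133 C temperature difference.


The thermocouple output V = sensitivity * dT.
V = 56.3 uV/C * 133 C
V = 7487.9 uV
V = 7.488 mV

7.488 mV


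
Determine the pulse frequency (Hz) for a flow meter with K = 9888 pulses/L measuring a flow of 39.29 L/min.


Frequency = K * Q / 60 (converting L/min to L/s).
f = 9888 * 39.29 / 60
f = 388499.52 / 60
f = 6474.99 Hz

6474.99 Hz


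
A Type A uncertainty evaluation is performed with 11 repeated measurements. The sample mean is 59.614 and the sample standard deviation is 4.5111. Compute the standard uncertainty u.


The standard uncertainty for Type A evaluation is u = s / sqrt(n).
u = 4.5111 / sqrt(11)
u = 4.5111 / 3.3166
u = 1.3601

1.3601


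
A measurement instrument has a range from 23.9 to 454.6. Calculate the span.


Span = upper range - lower range.
Span = 454.6 - (23.9)
Span = 430.7

430.7


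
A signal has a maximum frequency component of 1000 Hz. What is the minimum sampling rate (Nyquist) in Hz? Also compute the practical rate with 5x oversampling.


By Nyquist theorem, fs_min = 2 * fmax.
fs_min = 2 * 1000 = 2000 Hz
Practical rate = 5 * fs_min = 5 * 2000 = 10000 Hz

fs_min = 2000 Hz, fs_practical = 10000 Hz


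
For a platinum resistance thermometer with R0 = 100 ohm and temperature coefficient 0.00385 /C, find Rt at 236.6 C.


The RTD equation: Rt = R0 * (1 + alpha * T).
Rt = 100 * (1 + 0.00385 * 236.6)
Rt = 100 * (1 + 0.91091)
Rt = 100 * 1.91091
Rt = 191.091 ohm

191.091 ohm


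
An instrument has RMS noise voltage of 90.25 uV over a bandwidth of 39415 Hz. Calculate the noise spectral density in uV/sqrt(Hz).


Noise spectral density = Vrms / sqrt(BW).
NSD = 90.25 / sqrt(39415)
NSD = 90.25 / 198.5321
NSD = 0.4546 uV/sqrt(Hz)

0.4546 uV/sqrt(Hz)


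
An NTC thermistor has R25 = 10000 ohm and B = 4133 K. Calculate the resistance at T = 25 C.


NTC thermistor equation: Rt = R25 * exp(B * (1/T - 1/T25)).
T in Kelvin: 298.15 K, T25 = 298.15 K
1/T - 1/T25 = 1/298.15 - 1/298.15 = 0.0
B * (1/T - 1/T25) = 4133 * 0.0 = 0.0
Rt = 10000 * exp(0.0) = 10000.0 ohm

10000.0 ohm


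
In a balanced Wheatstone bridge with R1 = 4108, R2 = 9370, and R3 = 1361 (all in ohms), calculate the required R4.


At balance: R1*R4 = R2*R3, so R4 = R2*R3/R1.
R4 = 9370 * 1361 / 4108
R4 = 12752570 / 4108
R4 = 3104.33 ohm

3104.33 ohm


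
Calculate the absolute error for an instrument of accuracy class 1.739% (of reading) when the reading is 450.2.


Absolute error = (accuracy% / 100) * reading.
Error = (1.739 / 100) * 450.2
Error = 0.01739 * 450.2
Error = 7.829

7.829


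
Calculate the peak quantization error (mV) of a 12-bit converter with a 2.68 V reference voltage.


The maximum quantization error is +/- LSB/2.
LSB = Vref / 2^n = 2.68 / 4096 = 0.0006543 V
Max error = LSB / 2 = 0.0006543 / 2 = 0.00032715 V
Max error = 0.3271 mV

0.3271 mV


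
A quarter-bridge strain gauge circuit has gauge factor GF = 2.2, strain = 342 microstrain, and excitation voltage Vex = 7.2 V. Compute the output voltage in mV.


Quarter bridge output: Vout = (GF * epsilon * Vex) / 4.
Vout = (2.2 * 342e-6 * 7.2) / 4
Vout = 0.00541728 / 4 V
Vout = 0.00135432 V = 1.3543 mV

1.3543 mV


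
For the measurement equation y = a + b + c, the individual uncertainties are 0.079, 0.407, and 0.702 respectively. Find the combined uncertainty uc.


For a sum of independent quantities, uc = sqrt(u1^2 + u2^2 + u3^2).
uc = sqrt(0.079^2 + 0.407^2 + 0.702^2)
uc = sqrt(0.006241 + 0.165649 + 0.492804)
uc = 0.8153

0.8153


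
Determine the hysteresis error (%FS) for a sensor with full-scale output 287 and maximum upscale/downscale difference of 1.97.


Hysteresis = (max difference / full scale) * 100%.
H = (1.97 / 287) * 100
H = 0.686 %FS

0.686 %FS


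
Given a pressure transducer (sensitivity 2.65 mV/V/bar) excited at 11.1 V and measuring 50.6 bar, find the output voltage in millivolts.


Output = sensitivity * Vex * P.
Vout = 2.65 * 11.1 * 50.6
Vout = 29.415 * 50.6
Vout = 1488.4 mV

1488.4 mV


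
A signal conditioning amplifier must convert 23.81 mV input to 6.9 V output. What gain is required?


Gain = Vout / Vin (converting to same units).
G = 6.9 V / 23.81 mV
G = 6900.0 mV / 23.81 mV
G = 289.79

289.79


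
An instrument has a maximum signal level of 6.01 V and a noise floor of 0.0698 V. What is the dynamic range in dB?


Dynamic range = 20 * log10(Vmax / Vnoise).
DR = 20 * log10(6.01 / 0.0698)
DR = 20 * log10(86.1)
DR = 38.7 dB

38.7 dB


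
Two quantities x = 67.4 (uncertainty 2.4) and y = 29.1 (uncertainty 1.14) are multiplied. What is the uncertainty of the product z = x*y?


For a product z = x*y, the relative uncertainty is:
uz/z = sqrt((ux/x)^2 + (uy/y)^2)
Relative uncertainties: ux/x = 2.4/67.4 = 0.035608
uy/y = 1.14/29.1 = 0.039175
z = 67.4 * 29.1 = 1961.3
uz = 1961.3 * sqrt(0.035608^2 + 0.039175^2) = 103.834

103.834


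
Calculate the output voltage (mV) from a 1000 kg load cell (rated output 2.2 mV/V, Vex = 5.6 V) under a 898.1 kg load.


Vout = rated_output * Vex * (load / capacity).
Vout = 2.2 * 5.6 * (898.1 / 1000)
Vout = 2.2 * 5.6 * 0.8981
Vout = 11.065 mV

11.065 mV


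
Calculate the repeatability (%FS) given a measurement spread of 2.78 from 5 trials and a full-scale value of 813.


Repeatability = (spread / full scale) * 100%.
R = (2.78 / 813) * 100
R = 0.342 %FS

0.342 %FS


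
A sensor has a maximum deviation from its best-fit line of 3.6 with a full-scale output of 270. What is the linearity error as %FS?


Linearity error = (max deviation / full scale) * 100%.
Linearity = (3.6 / 270) * 100
Linearity = 1.333 %FS

1.333 %FS


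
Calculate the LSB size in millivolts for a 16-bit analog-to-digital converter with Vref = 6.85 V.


The resolution (LSB) of an ADC is Vref / 2^n.
LSB = 6.85 / 2^16
LSB = 6.85 / 65536
LSB = 0.00010452 V = 0.10452271 mV

0.10452271 mV


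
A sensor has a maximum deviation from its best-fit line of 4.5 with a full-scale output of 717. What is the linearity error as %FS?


Linearity error = (max deviation / full scale) * 100%.
Linearity = (4.5 / 717) * 100
Linearity = 0.628 %FS

0.628 %FS


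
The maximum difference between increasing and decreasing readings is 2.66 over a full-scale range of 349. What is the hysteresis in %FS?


Hysteresis = (max difference / full scale) * 100%.
H = (2.66 / 349) * 100
H = 0.762 %FS

0.762 %FS


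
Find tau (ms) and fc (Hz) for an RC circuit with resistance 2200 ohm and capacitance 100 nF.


Time constant: tau = R * C.
tau = 2200 * 1.00e-07 = 0.00022 s
tau = 0.22 ms
Cutoff frequency: fc = 1 / (2*pi*R*C).
fc = 1 / (2*pi*0.00022) = 723.43 Hz

tau = 0.22 ms, fc = 723.43 Hz


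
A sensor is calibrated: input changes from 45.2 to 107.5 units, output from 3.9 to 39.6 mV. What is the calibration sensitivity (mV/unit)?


Sensitivity = (y2 - y1) / (x2 - x1).
S = (39.6 - 3.9) / (107.5 - 45.2)
S = 35.7 / 62.3
S = 0.573 mV/unit

0.573 mV/unit


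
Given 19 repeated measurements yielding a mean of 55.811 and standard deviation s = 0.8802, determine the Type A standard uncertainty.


The standard uncertainty for Type A evaluation is u = s / sqrt(n).
u = 0.8802 / sqrt(19)
u = 0.8802 / 4.3589
u = 0.2019

0.2019
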